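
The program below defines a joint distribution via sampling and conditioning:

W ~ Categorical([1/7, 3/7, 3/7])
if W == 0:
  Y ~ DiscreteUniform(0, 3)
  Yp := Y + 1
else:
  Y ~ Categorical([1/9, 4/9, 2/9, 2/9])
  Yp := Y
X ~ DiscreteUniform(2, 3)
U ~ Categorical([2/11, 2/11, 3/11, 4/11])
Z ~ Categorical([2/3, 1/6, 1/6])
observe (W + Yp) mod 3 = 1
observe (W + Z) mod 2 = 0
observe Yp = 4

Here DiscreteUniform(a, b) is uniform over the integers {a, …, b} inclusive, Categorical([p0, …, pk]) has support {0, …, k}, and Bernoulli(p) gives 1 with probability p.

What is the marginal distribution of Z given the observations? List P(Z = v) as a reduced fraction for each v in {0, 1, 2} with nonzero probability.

P(Z=0) = 4/5, P(Z=2) = 1/5

Enumerate traces; 16 have nonzero weight after conditioning:
  (W=0, Y=3, X=2, U=0, Z=0) weight 1/462
  (W=0, Y=3, X=2, U=0, Z=2) weight 1/1848
  (W=0, Y=3, X=2, U=1, Z=0) weight 1/462
  (W=0, Y=3, X=2, U=1, Z=2) weight 1/1848
  (W=0, Y=3, X=2, U=2, Z=0) weight 1/308
  (W=0, Y=3, X=2, U=2, Z=2) weight 1/1232
  (W=0, Y=3, X=2, U=3, Z=0) weight 1/231
  (W=0, Y=3, X=2, U=3, Z=2) weight 1/924
  … 8 more
Group by Z:
  weight(Z=0) = 1/42
  weight(Z=2) = 1/168
Total weight = 1/42 + 1/168 = 5/168
P(Z=0 | obs) = 1/42 / 5/168 = 4/5
P(Z=2 | obs) = 1/168 / 5/168 = 1/5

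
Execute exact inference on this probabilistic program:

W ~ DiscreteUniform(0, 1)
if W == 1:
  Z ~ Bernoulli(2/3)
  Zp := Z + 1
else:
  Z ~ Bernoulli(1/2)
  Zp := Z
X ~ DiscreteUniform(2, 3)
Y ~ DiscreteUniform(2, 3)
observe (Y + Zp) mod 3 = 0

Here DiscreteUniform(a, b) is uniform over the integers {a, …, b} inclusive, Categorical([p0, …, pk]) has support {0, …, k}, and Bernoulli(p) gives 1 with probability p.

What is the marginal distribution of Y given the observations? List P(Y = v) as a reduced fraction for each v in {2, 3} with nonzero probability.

Enumerate traces; 6 have nonzero weight after conditioning:
  (W=0, Z=0, X=2, Y=3) weight 1/16
  (W=0, Z=0, X=3, Y=3) weight 1/16
  (W=0, Z=1, X=2, Y=2) weight 1/16
  (W=0, Z=1, X=3, Y=2) weight 1/16
  (W=1, Z=0, X=2, Y=2) weight 1/24
  (W=1, Z=0, X=3, Y=2) weight 1/24
Group by Y:
  weight(Y=2) = 5/24
  weight(Y=3) = 1/8
Total weight = 5/24 + 1/8 = 1/3
P(Y=2 | obs) = 5/24 / 1/3 = 5/8
P(Y=3 | obs) = 1/8 / 1/3 = 3/8

P(Y=2) = 5/8, P(Y=3) = 3/8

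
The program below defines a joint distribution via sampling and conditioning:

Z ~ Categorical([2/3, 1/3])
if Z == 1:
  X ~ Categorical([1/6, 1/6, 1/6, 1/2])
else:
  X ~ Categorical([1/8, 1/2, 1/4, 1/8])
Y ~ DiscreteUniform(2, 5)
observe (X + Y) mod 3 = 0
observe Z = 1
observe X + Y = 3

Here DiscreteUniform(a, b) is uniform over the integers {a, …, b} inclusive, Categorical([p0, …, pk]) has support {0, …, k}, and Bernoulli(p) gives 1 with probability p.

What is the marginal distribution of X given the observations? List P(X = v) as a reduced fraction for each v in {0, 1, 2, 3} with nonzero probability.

Enumerate traces; 2 have nonzero weight after conditioning:
  (Z=1, X=0, Y=3) weight 1/72
  (Z=1, X=1, Y=2) weight 1/72
Group by X:
  weight(X=0) = 1/72
  weight(X=1) = 1/72
Total weight = 1/72 + 1/72 = 1/36
P(X=0 | obs) = 1/72 / 1/36 = 1/2
P(X=1 | obs) = 1/72 / 1/36 = 1/2

P(X=0) = 1/2, P(X=1) = 1/2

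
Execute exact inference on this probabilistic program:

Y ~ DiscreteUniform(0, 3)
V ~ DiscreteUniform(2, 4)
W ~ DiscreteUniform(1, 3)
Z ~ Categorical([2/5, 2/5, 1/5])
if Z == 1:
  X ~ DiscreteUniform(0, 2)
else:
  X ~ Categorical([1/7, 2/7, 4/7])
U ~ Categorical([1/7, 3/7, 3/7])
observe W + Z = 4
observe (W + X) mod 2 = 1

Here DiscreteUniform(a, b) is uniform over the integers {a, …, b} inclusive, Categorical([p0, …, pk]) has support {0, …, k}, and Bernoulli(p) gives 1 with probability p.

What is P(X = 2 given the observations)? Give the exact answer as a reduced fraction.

Enumerate traces; 108 have nonzero weight after conditioning:
  (Y=0, V=2, W=2, Z=2, X=1, U=0) weight 1/4410
  (Y=0, V=2, W=2, Z=2, X=1, U=1) weight 1/1470
  (Y=0, V=2, W=2, Z=2, X=1, U=2) weight 1/1470
  (Y=0, V=2, W=3, Z=1, X=0, U=0) weight 1/1890
  (Y=0, V=2, W=3, Z=1, X=0, U=1) weight 1/630
  (Y=0, V=2, W=3, Z=1, X=0, U=2) weight 1/630
  (Y=0, V=2, W=3, Z=1, X=2, U=0) weight 1/1890
  (Y=0, V=2, W=3, Z=1, X=2, U=1) weight 1/630
  … 100 more
Group by X:
  weight(X=0) = 2/45
  weight(X=1) = 2/105
  weight(X=2) = 2/45
Total weight = 2/45 + 2/105 + 2/45 = 34/315
P(X=0 | obs) = 2/45 / 34/315 = 7/17
P(X=1 | obs) = 2/105 / 34/315 = 3/17
P(X=2 | obs) = 2/45 / 34/315 = 7/17

P(X = 2 | obs) = 7/17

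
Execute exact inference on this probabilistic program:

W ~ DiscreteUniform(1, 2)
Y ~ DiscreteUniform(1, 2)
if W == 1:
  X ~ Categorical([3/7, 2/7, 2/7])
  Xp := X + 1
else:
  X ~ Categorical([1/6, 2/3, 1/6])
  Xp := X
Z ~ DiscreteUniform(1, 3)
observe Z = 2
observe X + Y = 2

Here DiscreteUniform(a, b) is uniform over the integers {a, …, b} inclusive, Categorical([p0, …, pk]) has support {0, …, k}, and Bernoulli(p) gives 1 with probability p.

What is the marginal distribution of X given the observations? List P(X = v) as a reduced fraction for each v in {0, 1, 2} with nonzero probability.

Enumerate traces; 4 have nonzero weight after conditioning:
  (W=1, Y=1, X=1, Z=2) weight 1/42
  (W=1, Y=2, X=0, Z=2) weight 1/28
  (W=2, Y=1, X=1, Z=2) weight 1/18
  (W=2, Y=2, X=0, Z=2) weight 1/72
Group by X:
  weight(X=0) = 25/504
  weight(X=1) = 5/63
Total weight = 25/504 + 5/63 = 65/504
P(X=0 | obs) = 25/504 / 65/504 = 5/13
P(X=1 | obs) = 5/63 / 65/504 = 8/13

P(X=0) = 5/13, P(X=1) = 8/13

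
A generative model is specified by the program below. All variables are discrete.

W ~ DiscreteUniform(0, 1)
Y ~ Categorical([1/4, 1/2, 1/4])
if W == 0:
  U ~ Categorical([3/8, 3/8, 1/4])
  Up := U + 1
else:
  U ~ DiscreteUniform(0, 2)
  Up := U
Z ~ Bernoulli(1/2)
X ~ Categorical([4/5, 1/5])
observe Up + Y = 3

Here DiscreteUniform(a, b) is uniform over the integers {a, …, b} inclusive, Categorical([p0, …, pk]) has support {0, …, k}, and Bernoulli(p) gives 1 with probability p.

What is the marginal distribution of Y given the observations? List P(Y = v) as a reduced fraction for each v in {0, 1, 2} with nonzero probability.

P(Y=0) = 2/19, P(Y=1) = 34/57, P(Y=2) = 17/57

Enumerate traces; 20 have nonzero weight after conditioning:
  (W=0, Y=0, U=2, Z=0, X=0) weight 1/80
  (W=0, Y=0, U=2, Z=0, X=1) weight 1/320
  (W=0, Y=0, U=2, Z=1, X=0) weight 1/80
  (W=0, Y=0, U=2, Z=1, X=1) weight 1/320
  (W=0, Y=1, U=1, Z=0, X=0) weight 3/80
  (W=0, Y=1, U=1, Z=0, X=1) weight 3/320
  (W=0, Y=1, U=1, Z=1, X=0) weight 3/80
  (W=0, Y=1, U=1, Z=1, X=1) weight 3/320
  (W=0, Y=2, U=0, Z=0, X=0) weight 3/160
  … 11 more
Group by Y:
  weight(Y=0) = 1/32
  weight(Y=1) = 17/96
  weight(Y=2) = 17/192
Total weight = 1/32 + 17/96 + 17/192 = 19/64
P(Y=0 | obs) = 1/32 / 19/64 = 2/19
P(Y=1 | obs) = 17/96 / 19/64 = 34/57
P(Y=2 | obs) = 17/192 / 19/64 = 17/57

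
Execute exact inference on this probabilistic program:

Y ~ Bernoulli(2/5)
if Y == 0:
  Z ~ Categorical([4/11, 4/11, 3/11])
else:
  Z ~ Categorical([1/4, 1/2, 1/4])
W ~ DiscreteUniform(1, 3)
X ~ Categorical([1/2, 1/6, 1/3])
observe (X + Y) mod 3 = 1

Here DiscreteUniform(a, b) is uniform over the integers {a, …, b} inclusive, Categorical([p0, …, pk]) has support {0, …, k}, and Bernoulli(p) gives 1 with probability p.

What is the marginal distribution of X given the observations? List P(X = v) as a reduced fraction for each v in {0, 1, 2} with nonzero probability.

P(X=0) = 2/3, P(X=1) = 1/3

Enumerate traces; 18 have nonzero weight after conditioning:
  (Y=0, Z=0, W=1, X=1) weight 2/165
  (Y=0, Z=0, W=2, X=1) weight 2/165
  (Y=0, Z=0, W=3, X=1) weight 2/165
  (Y=0, Z=1, W=1, X=1) weight 2/165
  (Y=0, Z=1, W=2, X=1) weight 2/165
  (Y=0, Z=1, W=3, X=1) weight 2/165
  (Y=0, Z=2, W=1, X=1) weight 1/110
  (Y=0, Z=2, W=2, X=1) weight 1/110
  (Y=1, Z=0, W=1, X=0) weight 1/60
  … 9 more
Group by X:
  weight(X=0) = 1/5
  weight(X=1) = 1/10
Total weight = 1/5 + 1/10 = 3/10
P(X=0 | obs) = 1/5 / 3/10 = 2/3
P(X=1 | obs) = 1/10 / 3/10 = 1/3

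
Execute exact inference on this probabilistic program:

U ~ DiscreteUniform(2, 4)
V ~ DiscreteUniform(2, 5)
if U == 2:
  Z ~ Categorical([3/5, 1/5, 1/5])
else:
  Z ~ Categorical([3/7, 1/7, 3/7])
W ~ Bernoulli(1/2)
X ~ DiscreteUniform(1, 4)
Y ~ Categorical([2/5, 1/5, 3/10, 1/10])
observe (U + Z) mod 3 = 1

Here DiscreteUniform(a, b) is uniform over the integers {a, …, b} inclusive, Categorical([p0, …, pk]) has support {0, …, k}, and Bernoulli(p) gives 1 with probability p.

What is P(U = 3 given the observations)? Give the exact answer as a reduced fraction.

Enumerate traces; 384 have nonzero weight after conditioning:
  (U=2, V=2, Z=2, W=0, X=1, Y=0) weight 1/1200
  (U=2, V=2, Z=2, W=0, X=1, Y=1) weight 1/2400
  (U=2, V=2, Z=2, W=0, X=1, Y=2) weight 1/1600
  (U=2, V=2, Z=2, W=0, X=1, Y=3) weight 1/4800
  (U=2, V=2, Z=2, W=0, X=2, Y=0) weight 1/1200
  (U=2, V=2, Z=2, W=0, X=2, Y=1) weight 1/2400
  (U=2, V=2, Z=2, W=0, X=2, Y=2) weight 1/1600
  (U=2, V=2, Z=2, W=0, X=2, Y=3) weight 1/4800
  (U=3, V=2, Z=1, W=0, X=1, Y=0) weight 1/1680
  (U=4, V=2, Z=0, W=0, X=1, Y=0) weight 1/560
  … 374 more
Group by U:
  weight(U=2) = 1/15
  weight(U=3) = 1/21
  weight(U=4) = 1/7
Total weight = 1/15 + 1/21 + 1/7 = 9/35
P(U=2 | obs) = 1/15 / 9/35 = 7/27
P(U=3 | obs) = 1/21 / 9/35 = 5/27
P(U=4 | obs) = 1/7 / 9/35 = 5/9

P(U = 3 | obs) = 5/27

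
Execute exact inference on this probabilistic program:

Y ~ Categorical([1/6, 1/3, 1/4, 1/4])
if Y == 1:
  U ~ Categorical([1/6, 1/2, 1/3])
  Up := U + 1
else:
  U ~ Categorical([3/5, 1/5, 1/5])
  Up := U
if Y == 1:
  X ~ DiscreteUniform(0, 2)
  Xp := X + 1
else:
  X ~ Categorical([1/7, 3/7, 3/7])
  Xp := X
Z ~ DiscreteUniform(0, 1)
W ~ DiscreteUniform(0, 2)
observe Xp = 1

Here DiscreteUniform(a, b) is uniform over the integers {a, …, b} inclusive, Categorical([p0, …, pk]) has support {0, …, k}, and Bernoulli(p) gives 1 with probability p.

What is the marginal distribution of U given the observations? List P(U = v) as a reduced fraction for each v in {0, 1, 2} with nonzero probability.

Enumerate traces; 72 have nonzero weight after conditioning:
  (Y=0, U=0, X=1, Z=0, W=0) weight 1/140
  (Y=0, U=0, X=1, Z=0, W=1) weight 1/140
  (Y=0, U=0, X=1, Z=0, W=2) weight 1/140
  (Y=0, U=0, X=1, Z=1, W=0) weight 1/140
  (Y=0, U=0, X=1, Z=1, W=1) weight 1/140
  (Y=0, U=0, X=1, Z=1, W=2) weight 1/140
  (Y=0, U=1, X=1, Z=0, W=0) weight 1/420
  (Y=0, U=1, X=1, Z=0, W=1) weight 1/420
  (Y=0, U=2, X=1, Z=0, W=0) weight 1/420
  … 63 more
Group by U:
  weight(U=0) = 359/1890
  weight(U=1) = 71/630
  weight(U=2) = 89/945
Total weight = 359/1890 + 71/630 + 89/945 = 25/63
P(U=0 | obs) = 359/1890 / 25/63 = 359/750
P(U=1 | obs) = 71/630 / 25/63 = 71/250
P(U=2 | obs) = 89/945 / 25/63 = 89/375

P(U=0) = 359/750, P(U=1) = 71/250, P(U=2) = 89/375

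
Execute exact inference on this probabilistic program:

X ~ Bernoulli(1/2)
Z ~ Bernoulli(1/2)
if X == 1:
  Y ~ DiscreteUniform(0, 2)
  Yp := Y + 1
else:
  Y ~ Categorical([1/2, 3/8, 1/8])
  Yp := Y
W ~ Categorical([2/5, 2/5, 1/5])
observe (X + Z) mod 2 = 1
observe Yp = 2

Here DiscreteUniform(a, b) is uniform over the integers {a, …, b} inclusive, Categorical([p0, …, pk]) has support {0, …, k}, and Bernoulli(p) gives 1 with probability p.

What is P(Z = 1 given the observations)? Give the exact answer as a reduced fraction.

Enumerate traces; 6 have nonzero weight after conditioning:
  (X=0, Z=1, Y=2, W=0) weight 1/80
  (X=0, Z=1, Y=2, W=1) weight 1/80
  (X=0, Z=1, Y=2, W=2) weight 1/160
  (X=1, Z=0, Y=1, W=0) weight 1/30
  (X=1, Z=0, Y=1, W=1) weight 1/30
  (X=1, Z=0, Y=1, W=2) weight 1/60
Group by Z:
  weight(Z=0) = 1/12
  weight(Z=1) = 1/32
Total weight = 1/12 + 1/32 = 11/96
P(Z=0 | obs) = 1/12 / 11/96 = 8/11
P(Z=1 | obs) = 1/32 / 11/96 = 3/11

P(Z = 1 | obs) = 3/11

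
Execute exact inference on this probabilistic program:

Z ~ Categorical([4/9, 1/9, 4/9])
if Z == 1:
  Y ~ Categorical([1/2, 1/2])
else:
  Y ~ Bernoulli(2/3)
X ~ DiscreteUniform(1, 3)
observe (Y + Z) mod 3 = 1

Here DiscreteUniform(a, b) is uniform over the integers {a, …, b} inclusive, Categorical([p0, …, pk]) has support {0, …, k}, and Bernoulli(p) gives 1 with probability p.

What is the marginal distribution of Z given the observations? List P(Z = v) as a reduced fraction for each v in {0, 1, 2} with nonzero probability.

Enumerate traces; 6 have nonzero weight after conditioning:
  (Z=0, Y=1, X=1) weight 8/81
  (Z=0, Y=1, X=2) weight 8/81
  (Z=0, Y=1, X=3) weight 8/81
  (Z=1, Y=0, X=1) weight 1/54
  (Z=1, Y=0, X=2) weight 1/54
  (Z=1, Y=0, X=3) weight 1/54
Group by Z:
  weight(Z=0) = 8/27
  weight(Z=1) = 1/18
Total weight = 8/27 + 1/18 = 19/54
P(Z=0 | obs) = 8/27 / 19/54 = 16/19
P(Z=1 | obs) = 1/18 / 19/54 = 3/19

P(Z=0) = 16/19, P(Z=1) = 3/19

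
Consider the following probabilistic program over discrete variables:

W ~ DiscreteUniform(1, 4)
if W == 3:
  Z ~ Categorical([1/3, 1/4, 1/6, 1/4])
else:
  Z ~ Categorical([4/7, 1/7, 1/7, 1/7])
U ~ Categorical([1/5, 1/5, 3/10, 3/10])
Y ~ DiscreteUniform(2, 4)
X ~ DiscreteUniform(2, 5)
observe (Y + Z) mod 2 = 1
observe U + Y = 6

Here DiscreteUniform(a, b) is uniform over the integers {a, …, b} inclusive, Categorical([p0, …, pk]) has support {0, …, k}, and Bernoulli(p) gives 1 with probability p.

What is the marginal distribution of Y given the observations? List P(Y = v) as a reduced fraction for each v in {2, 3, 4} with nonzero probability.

Enumerate traces; 64 have nonzero weight after conditioning:
  (W=1, Z=0, U=3, Y=3, X=2) weight 1/280
  (W=1, Z=0, U=3, Y=3, X=3) weight 1/280
  (W=1, Z=0, U=3, Y=3, X=4) weight 1/280
  (W=1, Z=0, U=3, Y=3, X=5) weight 1/280
  (W=1, Z=1, U=2, Y=4, X=2) weight 1/1120
  (W=1, Z=1, U=2, Y=4, X=3) weight 1/1120
  (W=1, Z=1, U=2, Y=4, X=4) weight 1/1120
  (W=1, Z=1, U=2, Y=4, X=5) weight 1/1120
  … 56 more
Group by Y:
  weight(Y=3) = 37/560
  weight(Y=4) = 19/560
Total weight = 37/560 + 19/560 = 1/10
P(Y=3 | obs) = 37/560 / 1/10 = 37/56
P(Y=4 | obs) = 19/560 / 1/10 = 19/56

P(Y=3) = 37/56, P(Y=4) = 19/56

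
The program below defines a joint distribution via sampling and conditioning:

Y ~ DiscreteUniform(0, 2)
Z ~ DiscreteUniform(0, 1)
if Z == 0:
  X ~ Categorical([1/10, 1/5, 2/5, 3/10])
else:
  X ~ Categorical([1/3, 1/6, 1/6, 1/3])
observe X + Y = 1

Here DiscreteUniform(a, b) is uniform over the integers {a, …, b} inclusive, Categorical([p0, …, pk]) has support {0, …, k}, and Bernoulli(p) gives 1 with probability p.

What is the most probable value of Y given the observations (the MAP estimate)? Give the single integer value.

Enumerate traces; 4 have nonzero weight after conditioning:
  (Y=0, Z=0, X=1) weight 1/30
  (Y=0, Z=1, X=1) weight 1/36
  (Y=1, Z=0, X=0) weight 1/60
  (Y=1, Z=1, X=0) weight 1/18
Group by Y:
  weight(Y=0) = 11/180
  weight(Y=1) = 13/180
Total weight = 11/180 + 13/180 = 2/15
P(Y=0 | obs) = 11/180 / 2/15 = 11/24
P(Y=1 | obs) = 13/180 / 2/15 = 13/24
argmax = 1

argmax_v P(Y = v | obs) = 1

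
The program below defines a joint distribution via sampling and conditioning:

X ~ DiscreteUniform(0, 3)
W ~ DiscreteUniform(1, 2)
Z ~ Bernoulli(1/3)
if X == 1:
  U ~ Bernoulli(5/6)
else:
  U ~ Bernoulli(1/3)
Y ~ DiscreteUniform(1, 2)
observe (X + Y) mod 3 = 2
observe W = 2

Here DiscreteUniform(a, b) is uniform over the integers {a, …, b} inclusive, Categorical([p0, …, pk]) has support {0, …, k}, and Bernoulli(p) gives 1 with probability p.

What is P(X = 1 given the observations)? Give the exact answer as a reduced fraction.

P(X = 1 | obs) = 1/3

Enumerate traces; 12 have nonzero weight after conditioning:
  (X=0, W=2, Z=0, U=0, Y=2) weight 1/36
  (X=0, W=2, Z=0, U=1, Y=2) weight 1/72
  (X=0, W=2, Z=1, U=0, Y=2) weight 1/72
  (X=0, W=2, Z=1, U=1, Y=2) weight 1/144
  (X=1, W=2, Z=0, U=0, Y=1) weight 1/144
  (X=1, W=2, Z=0, U=1, Y=1) weight 5/144
  (X=1, W=2, Z=1, U=0, Y=1) weight 1/288
  (X=1, W=2, Z=1, U=1, Y=1) weight 5/288
  (X=3, W=2, Z=0, U=0, Y=2) weight 1/36
  … 3 more
Group by X:
  weight(X=0) = 1/16
  weight(X=1) = 1/16
  weight(X=3) = 1/16
Total weight = 1/16 + 1/16 + 1/16 = 3/16
P(X=0 | obs) = 1/16 / 3/16 = 1/3
P(X=1 | obs) = 1/16 / 3/16 = 1/3
P(X=3 | obs) = 1/16 / 3/16 = 1/3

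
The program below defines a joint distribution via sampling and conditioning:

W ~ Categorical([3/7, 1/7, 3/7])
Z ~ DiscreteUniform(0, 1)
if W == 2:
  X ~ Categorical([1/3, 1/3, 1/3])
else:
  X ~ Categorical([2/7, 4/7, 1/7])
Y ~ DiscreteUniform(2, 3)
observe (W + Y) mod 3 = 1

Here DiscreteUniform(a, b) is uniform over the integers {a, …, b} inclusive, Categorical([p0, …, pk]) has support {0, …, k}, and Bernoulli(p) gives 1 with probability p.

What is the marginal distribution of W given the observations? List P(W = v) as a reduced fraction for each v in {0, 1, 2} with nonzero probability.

Enumerate traces; 12 have nonzero weight after conditioning:
  (W=1, Z=0, X=0, Y=3) weight 1/98
  (W=1, Z=0, X=1, Y=3) weight 1/49
  (W=1, Z=0, X=2, Y=3) weight 1/196
  (W=1, Z=1, X=0, Y=3) weight 1/98
  (W=1, Z=1, X=1, Y=3) weight 1/49
  (W=1, Z=1, X=2, Y=3) weight 1/196
  (W=2, Z=0, X=0, Y=2) weight 1/28
  (W=2, Z=0, X=1, Y=2) weight 1/28
  … 4 more
Group by W:
  weight(W=1) = 1/14
  weight(W=2) = 3/14
Total weight = 1/14 + 3/14 = 2/7
P(W=1 | obs) = 1/14 / 2/7 = 1/4
P(W=2 | obs) = 3/14 / 2/7 = 3/4

P(W=1) = 1/4, P(W=2) = 3/4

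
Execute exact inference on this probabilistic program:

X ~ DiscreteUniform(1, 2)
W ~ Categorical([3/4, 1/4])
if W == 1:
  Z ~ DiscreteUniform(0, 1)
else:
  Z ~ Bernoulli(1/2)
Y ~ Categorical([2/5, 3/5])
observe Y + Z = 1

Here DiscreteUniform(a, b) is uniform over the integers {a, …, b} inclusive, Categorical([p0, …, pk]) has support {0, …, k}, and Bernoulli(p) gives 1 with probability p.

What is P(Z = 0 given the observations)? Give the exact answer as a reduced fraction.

Enumerate traces; 8 have nonzero weight after conditioning:
  (X=1, W=0, Z=0, Y=1) weight 9/80
  (X=1, W=0, Z=1, Y=0) weight 3/40
  (X=1, W=1, Z=0, Y=1) weight 3/80
  (X=1, W=1, Z=1, Y=0) weight 1/40
  (X=2, W=0, Z=0, Y=1) weight 9/80
  (X=2, W=0, Z=1, Y=0) weight 3/40
  (X=2, W=1, Z=0, Y=1) weight 3/80
  (X=2, W=1, Z=1, Y=0) weight 1/40
Group by Z:
  weight(Z=0) = 3/10
  weight(Z=1) = 1/5
Total weight = 3/10 + 1/5 = 1/2
P(Z=0 | obs) = 3/10 / 1/2 = 3/5
P(Z=1 | obs) = 1/5 / 1/2 = 2/5

P(Z = 0 | obs) = 3/5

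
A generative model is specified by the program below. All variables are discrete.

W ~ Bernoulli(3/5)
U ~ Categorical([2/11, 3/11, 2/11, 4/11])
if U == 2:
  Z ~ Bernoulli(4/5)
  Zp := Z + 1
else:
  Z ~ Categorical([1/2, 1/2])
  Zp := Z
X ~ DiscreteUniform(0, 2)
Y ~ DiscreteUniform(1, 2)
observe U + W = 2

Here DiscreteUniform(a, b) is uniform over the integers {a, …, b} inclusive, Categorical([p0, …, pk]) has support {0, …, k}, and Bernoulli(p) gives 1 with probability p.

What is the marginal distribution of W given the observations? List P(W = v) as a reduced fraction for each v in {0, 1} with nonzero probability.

Enumerate traces; 24 have nonzero weight after conditioning:
  (W=0, U=2, Z=0, X=0, Y=1) weight 2/825
  (W=0, U=2, Z=0, X=0, Y=2) weight 2/825
  (W=0, U=2, Z=0, X=1, Y=1) weight 2/825
  (W=0, U=2, Z=0, X=1, Y=2) weight 2/825
  (W=0, U=2, Z=0, X=2, Y=1) weight 2/825
  (W=0, U=2, Z=0, X=2, Y=2) weight 2/825
  (W=0, U=2, Z=1, X=0, Y=1) weight 8/825
  (W=0, U=2, Z=1, X=0, Y=2) weight 8/825
  (W=1, U=1, Z=0, X=0, Y=1) weight 3/220
  … 15 more
Group by W:
  weight(W=0) = 4/55
  weight(W=1) = 9/55
Total weight = 4/55 + 9/55 = 13/55
P(W=0 | obs) = 4/55 / 13/55 = 4/13
P(W=1 | obs) = 9/55 / 13/55 = 9/13

P(W=0) = 4/13, P(W=1) = 9/13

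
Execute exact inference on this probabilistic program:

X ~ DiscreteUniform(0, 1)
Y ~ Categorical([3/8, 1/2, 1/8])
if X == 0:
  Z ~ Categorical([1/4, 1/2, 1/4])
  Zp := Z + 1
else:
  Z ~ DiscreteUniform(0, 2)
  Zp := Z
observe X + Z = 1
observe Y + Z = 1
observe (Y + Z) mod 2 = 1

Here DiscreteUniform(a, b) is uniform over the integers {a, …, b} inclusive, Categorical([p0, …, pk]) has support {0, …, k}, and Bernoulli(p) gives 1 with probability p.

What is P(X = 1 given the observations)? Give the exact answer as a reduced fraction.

Enumerate traces; 2 have nonzero weight after conditioning:
  (X=0, Y=0, Z=1) weight 3/32
  (X=1, Y=1, Z=0) weight 1/12
Group by X:
  weight(X=0) = 3/32
  weight(X=1) = 1/12
Total weight = 3/32 + 1/12 = 17/96
P(X=0 | obs) = 3/32 / 17/96 = 9/17
P(X=1 | obs) = 1/12 / 17/96 = 8/17

P(X = 1 | obs) = 8/17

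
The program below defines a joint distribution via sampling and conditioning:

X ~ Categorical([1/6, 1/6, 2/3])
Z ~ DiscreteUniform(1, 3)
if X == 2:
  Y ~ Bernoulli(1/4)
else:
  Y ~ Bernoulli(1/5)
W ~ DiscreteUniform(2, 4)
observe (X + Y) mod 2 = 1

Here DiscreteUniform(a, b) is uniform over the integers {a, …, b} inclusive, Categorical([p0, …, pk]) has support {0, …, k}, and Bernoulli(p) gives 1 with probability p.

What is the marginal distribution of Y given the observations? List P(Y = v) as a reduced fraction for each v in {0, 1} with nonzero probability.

P(Y=0) = 2/5, P(Y=1) = 3/5

Enumerate traces; 27 have nonzero weight after conditioning:
  (X=0, Z=1, Y=1, W=2) weight 1/270
  (X=0, Z=1, Y=1, W=3) weight 1/270
  (X=0, Z=1, Y=1, W=4) weight 1/270
  (X=0, Z=2, Y=1, W=2) weight 1/270
  (X=0, Z=2, Y=1, W=3) weight 1/270
  (X=0, Z=2, Y=1, W=4) weight 1/270
  (X=0, Z=3, Y=1, W=2) weight 1/270
  (X=0, Z=3, Y=1, W=3) weight 1/270
  (X=1, Z=1, Y=0, W=2) weight 2/135
  … 18 more
Group by Y:
  weight(Y=0) = 2/15
  weight(Y=1) = 1/5
Total weight = 2/15 + 1/5 = 1/3
P(Y=0 | obs) = 2/15 / 1/3 = 2/5
P(Y=1 | obs) = 1/5 / 1/3 = 3/5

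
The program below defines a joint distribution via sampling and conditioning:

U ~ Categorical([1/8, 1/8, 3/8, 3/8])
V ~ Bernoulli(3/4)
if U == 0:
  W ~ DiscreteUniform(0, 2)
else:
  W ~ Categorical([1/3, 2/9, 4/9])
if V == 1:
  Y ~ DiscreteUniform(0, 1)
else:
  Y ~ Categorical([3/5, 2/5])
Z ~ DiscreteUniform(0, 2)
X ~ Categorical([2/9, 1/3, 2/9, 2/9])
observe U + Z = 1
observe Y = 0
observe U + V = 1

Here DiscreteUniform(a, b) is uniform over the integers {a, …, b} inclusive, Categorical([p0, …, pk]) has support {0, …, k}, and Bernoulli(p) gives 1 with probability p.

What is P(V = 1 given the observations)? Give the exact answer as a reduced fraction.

Enumerate traces; 24 have nonzero weight after conditioning:
  (U=0, V=1, W=0, Y=0, Z=1, X=0) weight 1/864
  (U=0, V=1, W=0, Y=0, Z=1, X=1) weight 1/576
  (U=0, V=1, W=0, Y=0, Z=1, X=2) weight 1/864
  (U=0, V=1, W=0, Y=0, Z=1, X=3) weight 1/864
  (U=0, V=1, W=1, Y=0, Z=1, X=0) weight 1/864
  (U=0, V=1, W=1, Y=0, Z=1, X=1) weight 1/576
  (U=0, V=1, W=1, Y=0, Z=1, X=2) weight 1/864
  (U=0, V=1, W=1, Y=0, Z=1, X=3) weight 1/864
  (U=1, V=0, W=0, Y=0, Z=0, X=0) weight 1/2160
  … 15 more
Group by V:
  weight(V=0) = 1/160
  weight(V=1) = 1/64
Total weight = 1/160 + 1/64 = 7/320
P(V=0 | obs) = 1/160 / 7/320 = 2/7
P(V=1 | obs) = 1/64 / 7/320 = 5/7

P(V = 1 | obs) = 5/7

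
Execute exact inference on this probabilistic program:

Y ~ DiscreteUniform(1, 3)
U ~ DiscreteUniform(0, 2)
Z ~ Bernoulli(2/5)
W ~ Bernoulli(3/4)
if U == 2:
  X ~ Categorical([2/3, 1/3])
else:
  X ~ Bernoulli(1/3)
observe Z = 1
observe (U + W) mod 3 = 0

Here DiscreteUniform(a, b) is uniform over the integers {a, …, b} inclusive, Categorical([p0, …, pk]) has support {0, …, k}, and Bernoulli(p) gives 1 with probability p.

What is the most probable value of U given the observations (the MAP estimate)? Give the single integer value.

argmax_v P(U = v | obs) = 2

Enumerate traces; 12 have nonzero weight after conditioning:
  (Y=1, U=0, Z=1, W=0, X=0) weight 1/135
  (Y=1, U=0, Z=1, W=0, X=1) weight 1/270
  (Y=1, U=2, Z=1, W=1, X=0) weight 1/45
  (Y=1, U=2, Z=1, W=1, X=1) weight 1/90
  (Y=2, U=0, Z=1, W=0, X=0) weight 1/135
  (Y=2, U=0, Z=1, W=0, X=1) weight 1/270
  (Y=2, U=2, Z=1, W=1, X=0) weight 1/45
  (Y=2, U=2, Z=1, W=1, X=1) weight 1/90
  … 4 more
Group by U:
  weight(U=0) = 1/30
  weight(U=2) = 1/10
Total weight = 1/30 + 1/10 = 2/15
P(U=0 | obs) = 1/30 / 2/15 = 1/4
P(U=2 | obs) = 1/10 / 2/15 = 3/4
argmax = 2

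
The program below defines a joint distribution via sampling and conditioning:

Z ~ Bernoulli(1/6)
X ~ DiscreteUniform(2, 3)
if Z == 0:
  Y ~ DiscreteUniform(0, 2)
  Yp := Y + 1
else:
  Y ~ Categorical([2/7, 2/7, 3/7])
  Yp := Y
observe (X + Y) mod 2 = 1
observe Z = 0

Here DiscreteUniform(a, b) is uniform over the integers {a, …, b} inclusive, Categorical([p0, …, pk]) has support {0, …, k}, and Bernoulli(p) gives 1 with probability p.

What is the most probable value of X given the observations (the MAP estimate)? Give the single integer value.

Enumerate traces; 3 have nonzero weight after conditioning:
  (Z=0, X=2, Y=1) weight 5/36
  (Z=0, X=3, Y=0) weight 5/36
  (Z=0, X=3, Y=2) weight 5/36
Group by X:
  weight(X=2) = 5/36
  weight(X=3) = 5/18
Total weight = 5/36 + 5/18 = 5/12
P(X=2 | obs) = 5/36 / 5/12 = 1/3
P(X=3 | obs) = 5/18 / 5/12 = 2/3
argmax = 3

argmax_v P(X = v | obs) = 3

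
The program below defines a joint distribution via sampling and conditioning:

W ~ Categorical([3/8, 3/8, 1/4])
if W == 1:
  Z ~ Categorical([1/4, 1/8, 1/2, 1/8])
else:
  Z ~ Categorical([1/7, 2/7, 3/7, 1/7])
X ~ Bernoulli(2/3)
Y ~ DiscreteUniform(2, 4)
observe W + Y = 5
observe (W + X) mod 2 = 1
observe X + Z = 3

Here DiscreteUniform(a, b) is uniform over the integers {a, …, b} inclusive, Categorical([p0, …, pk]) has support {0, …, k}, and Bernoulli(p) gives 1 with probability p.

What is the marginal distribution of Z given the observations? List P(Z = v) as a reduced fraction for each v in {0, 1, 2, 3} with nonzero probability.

Enumerate traces; 2 have nonzero weight after conditioning:
  (W=1, Z=3, X=0, Y=4) weight 1/192
  (W=2, Z=2, X=1, Y=3) weight 1/42
Group by Z:
  weight(Z=2) = 1/42
  weight(Z=3) = 1/192
Total weight = 1/42 + 1/192 = 13/448
P(Z=2 | obs) = 1/42 / 13/448 = 32/39
P(Z=3 | obs) = 1/192 / 13/448 = 7/39

P(Z=2) = 32/39, P(Z=3) = 7/39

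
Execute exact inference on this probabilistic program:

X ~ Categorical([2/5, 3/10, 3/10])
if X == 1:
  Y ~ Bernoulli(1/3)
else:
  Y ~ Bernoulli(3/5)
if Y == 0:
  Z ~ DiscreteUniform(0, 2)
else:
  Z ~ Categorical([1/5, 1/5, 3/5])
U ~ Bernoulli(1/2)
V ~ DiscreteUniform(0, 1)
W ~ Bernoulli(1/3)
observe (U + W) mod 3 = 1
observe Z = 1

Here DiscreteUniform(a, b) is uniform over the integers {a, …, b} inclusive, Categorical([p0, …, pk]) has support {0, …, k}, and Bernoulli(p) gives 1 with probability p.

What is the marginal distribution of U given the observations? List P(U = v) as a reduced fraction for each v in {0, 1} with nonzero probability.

Enumerate traces; 24 have nonzero weight after conditioning:
  (X=0, Y=0, Z=1, U=0, V=0, W=1) weight 1/225
  (X=0, Y=0, Z=1, U=0, V=1, W=1) weight 1/225
  (X=0, Y=0, Z=1, U=1, V=0, W=0) weight 2/225
  (X=0, Y=0, Z=1, U=1, V=1, W=0) weight 2/225
  (X=0, Y=1, Z=1, U=0, V=0, W=1) weight 1/250
  (X=0, Y=1, Z=1, U=0, V=1, W=1) weight 1/250
  (X=0, Y=1, Z=1, U=1, V=0, W=0) weight 1/125
  (X=0, Y=1, Z=1, U=1, V=1, W=0) weight 1/125
  … 16 more
Group by U:
  weight(U=0) = 11/250
  weight(U=1) = 11/125
Total weight = 11/250 + 11/125 = 33/250
P(U=0 | obs) = 11/250 / 33/250 = 1/3
P(U=1 | obs) = 11/125 / 33/250 = 2/3

P(U=0) = 1/3, P(U=1) = 2/3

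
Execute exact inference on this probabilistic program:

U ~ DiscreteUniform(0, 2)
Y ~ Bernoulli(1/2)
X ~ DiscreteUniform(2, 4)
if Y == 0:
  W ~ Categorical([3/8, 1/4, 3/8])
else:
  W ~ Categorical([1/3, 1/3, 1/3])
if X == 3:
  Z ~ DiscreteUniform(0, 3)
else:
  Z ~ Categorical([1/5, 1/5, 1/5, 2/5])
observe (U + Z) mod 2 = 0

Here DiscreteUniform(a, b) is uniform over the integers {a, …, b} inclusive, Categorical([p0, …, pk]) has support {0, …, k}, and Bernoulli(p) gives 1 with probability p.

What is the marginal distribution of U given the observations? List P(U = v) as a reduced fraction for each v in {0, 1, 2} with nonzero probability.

P(U=0) = 13/43, P(U=1) = 17/43, P(U=2) = 13/43

Enumerate traces; 108 have nonzero weight after conditioning:
  (U=0, Y=0, X=2, W=0, Z=0) weight 1/240
  (U=0, Y=0, X=2, W=0, Z=2) weight 1/240
  (U=0, Y=0, X=2, W=1, Z=0) weight 1/360
  (U=0, Y=0, X=2, W=1, Z=2) weight 1/360
  (U=0, Y=0, X=2, W=2, Z=0) weight 1/240
  (U=0, Y=0, X=2, W=2, Z=2) weight 1/240
  (U=0, Y=0, X=3, W=0, Z=0) weight 1/192
  (U=0, Y=0, X=3, W=0, Z=2) weight 1/192
  (U=1, Y=0, X=2, W=0, Z=1) weight 1/240
  (U=2, Y=0, X=2, W=0, Z=0) weight 1/240
  … 98 more
Group by U:
  weight(U=0) = 13/90
  weight(U=1) = 17/90
  weight(U=2) = 13/90
Total weight = 13/90 + 17/90 + 13/90 = 43/90
P(U=0 | obs) = 13/90 / 43/90 = 13/43
P(U=1 | obs) = 17/90 / 43/90 = 17/43
P(U=2 | obs) = 13/90 / 43/90 = 13/43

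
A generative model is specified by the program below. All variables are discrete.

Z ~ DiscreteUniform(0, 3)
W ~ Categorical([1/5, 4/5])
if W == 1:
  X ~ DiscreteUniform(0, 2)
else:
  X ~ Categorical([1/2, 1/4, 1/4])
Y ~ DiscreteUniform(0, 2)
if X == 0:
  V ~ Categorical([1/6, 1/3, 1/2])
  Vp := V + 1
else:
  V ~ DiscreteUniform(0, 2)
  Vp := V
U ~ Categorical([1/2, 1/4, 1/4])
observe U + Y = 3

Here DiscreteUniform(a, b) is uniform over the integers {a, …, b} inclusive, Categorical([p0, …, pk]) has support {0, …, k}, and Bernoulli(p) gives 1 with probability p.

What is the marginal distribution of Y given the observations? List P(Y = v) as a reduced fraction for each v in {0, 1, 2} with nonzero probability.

Enumerate traces; 144 have nonzero weight after conditioning:
  (Z=0, W=0, X=0, Y=1, V=0, U=2) weight 1/2880
  (Z=0, W=0, X=0, Y=1, V=1, U=2) weight 1/1440
  (Z=0, W=0, X=0, Y=1, V=2, U=2) weight 1/960
  (Z=0, W=0, X=0, Y=2, V=0, U=1) weight 1/2880
  (Z=0, W=0, X=0, Y=2, V=1, U=1) weight 1/1440
  (Z=0, W=0, X=0, Y=2, V=2, U=1) weight 1/960
  (Z=0, W=0, X=1, Y=1, V=0, U=2) weight 1/2880
  (Z=0, W=0, X=1, Y=1, V=1, U=2) weight 1/2880
  … 136 more
Group by Y:
  weight(Y=1) = 1/12
  weight(Y=2) = 1/12
Total weight = 1/12 + 1/12 = 1/6
P(Y=1 | obs) = 1/12 / 1/6 = 1/2
P(Y=2 | obs) = 1/12 / 1/6 = 1/2

P(Y=1) = 1/2, P(Y=2) = 1/2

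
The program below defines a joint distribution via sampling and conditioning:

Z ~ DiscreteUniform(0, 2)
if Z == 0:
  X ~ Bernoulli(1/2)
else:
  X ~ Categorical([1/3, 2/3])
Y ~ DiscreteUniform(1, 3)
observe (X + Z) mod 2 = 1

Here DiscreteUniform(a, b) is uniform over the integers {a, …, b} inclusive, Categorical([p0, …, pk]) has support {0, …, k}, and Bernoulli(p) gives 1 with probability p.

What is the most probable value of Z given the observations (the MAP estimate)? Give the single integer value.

Enumerate traces; 9 have nonzero weight after conditioning:
  (Z=0, X=1, Y=1) weight 1/18
  (Z=0, X=1, Y=2) weight 1/18
  (Z=0, X=1, Y=3) weight 1/18
  (Z=1, X=0, Y=1) weight 1/27
  (Z=1, X=0, Y=2) weight 1/27
  (Z=1, X=0, Y=3) weight 1/27
  (Z=2, X=1, Y=1) weight 2/27
  (Z=2, X=1, Y=2) weight 2/27
  … 1 more
Group by Z:
  weight(Z=0) = 1/6
  weight(Z=1) = 1/9
  weight(Z=2) = 2/9
Total weight = 1/6 + 1/9 + 2/9 = 1/2
P(Z=0 | obs) = 1/6 / 1/2 = 1/3
P(Z=1 | obs) = 1/9 / 1/2 = 2/9
P(Z=2 | obs) = 2/9 / 1/2 = 4/9
argmax = 2

argmax_v P(Z = v | obs) = 2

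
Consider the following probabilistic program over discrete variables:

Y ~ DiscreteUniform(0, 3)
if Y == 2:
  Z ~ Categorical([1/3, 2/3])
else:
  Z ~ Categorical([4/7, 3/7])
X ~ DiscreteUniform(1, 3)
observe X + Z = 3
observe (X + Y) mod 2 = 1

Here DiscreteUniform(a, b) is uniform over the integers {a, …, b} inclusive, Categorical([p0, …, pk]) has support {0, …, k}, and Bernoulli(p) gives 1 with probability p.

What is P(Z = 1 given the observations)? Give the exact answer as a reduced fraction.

Enumerate traces; 4 have nonzero weight after conditioning:
  (Y=0, Z=0, X=3) weight 1/21
  (Y=1, Z=1, X=2) weight 1/28
  (Y=2, Z=0, X=3) weight 1/36
  (Y=3, Z=1, X=2) weight 1/28
Group by Z:
  weight(Z=0) = 19/252
  weight(Z=1) = 1/14
Total weight = 19/252 + 1/14 = 37/252
P(Z=0 | obs) = 19/252 / 37/252 = 19/37
P(Z=1 | obs) = 1/14 / 37/252 = 18/37

P(Z = 1 | obs) = 18/37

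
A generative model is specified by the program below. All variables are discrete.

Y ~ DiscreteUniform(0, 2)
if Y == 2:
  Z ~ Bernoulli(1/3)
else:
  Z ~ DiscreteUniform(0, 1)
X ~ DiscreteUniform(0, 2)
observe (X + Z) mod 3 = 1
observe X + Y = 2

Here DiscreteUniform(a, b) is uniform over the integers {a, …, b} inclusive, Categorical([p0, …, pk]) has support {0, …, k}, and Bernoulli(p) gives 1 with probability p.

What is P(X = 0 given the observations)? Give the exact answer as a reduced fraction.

Enumerate traces; 2 have nonzero weight after conditioning:
  (Y=1, Z=0, X=1) weight 1/18
  (Y=2, Z=1, X=0) weight 1/27
Group by X:
  weight(X=0) = 1/27
  weight(X=1) = 1/18
Total weight = 1/27 + 1/18 = 5/54
P(X=0 | obs) = 1/27 / 5/54 = 2/5
P(X=1 | obs) = 1/18 / 5/54 = 3/5

P(X = 0 | obs) = 2/5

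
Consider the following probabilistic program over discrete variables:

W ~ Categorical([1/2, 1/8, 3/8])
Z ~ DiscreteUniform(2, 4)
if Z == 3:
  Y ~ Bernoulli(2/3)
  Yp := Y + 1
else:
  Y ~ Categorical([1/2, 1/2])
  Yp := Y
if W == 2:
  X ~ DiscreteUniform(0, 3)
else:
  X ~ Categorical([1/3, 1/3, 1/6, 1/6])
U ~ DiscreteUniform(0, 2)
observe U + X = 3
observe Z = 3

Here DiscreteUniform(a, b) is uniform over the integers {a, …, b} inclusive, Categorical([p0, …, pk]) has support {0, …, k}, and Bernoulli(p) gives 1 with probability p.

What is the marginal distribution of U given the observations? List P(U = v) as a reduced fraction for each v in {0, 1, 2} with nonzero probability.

Enumerate traces; 18 have nonzero weight after conditioning:
  (W=0, Z=3, Y=0, X=1, U=2) weight 1/162
  (W=0, Z=3, Y=0, X=2, U=1) weight 1/324
  (W=0, Z=3, Y=0, X=3, U=0) weight 1/324
  (W=0, Z=3, Y=1, X=1, U=2) weight 1/81
  (W=0, Z=3, Y=1, X=2, U=1) weight 1/162
  (W=0, Z=3, Y=1, X=3, U=0) weight 1/162
  (W=1, Z=3, Y=0, X=1, U=2) weight 1/648
  (W=1, Z=3, Y=0, X=2, U=1) weight 1/1296
  … 10 more
Group by U:
  weight(U=0) = 19/864
  weight(U=1) = 19/864
  weight(U=2) = 29/864
Total weight = 19/864 + 19/864 + 29/864 = 67/864
P(U=0 | obs) = 19/864 / 67/864 = 19/67
P(U=1 | obs) = 19/864 / 67/864 = 19/67
P(U=2 | obs) = 29/864 / 67/864 = 29/67

P(U=0) = 19/67, P(U=1) = 19/67, P(U=2) = 29/67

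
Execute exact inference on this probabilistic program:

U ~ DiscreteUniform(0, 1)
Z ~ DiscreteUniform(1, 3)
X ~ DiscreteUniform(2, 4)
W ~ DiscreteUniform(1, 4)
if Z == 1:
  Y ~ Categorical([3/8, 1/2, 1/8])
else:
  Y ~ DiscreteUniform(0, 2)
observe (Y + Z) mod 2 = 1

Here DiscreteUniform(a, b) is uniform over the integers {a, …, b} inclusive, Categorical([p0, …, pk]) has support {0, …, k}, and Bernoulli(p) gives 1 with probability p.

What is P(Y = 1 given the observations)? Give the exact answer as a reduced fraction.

Enumerate traces; 120 have nonzero weight after conditioning:
  (U=0, Z=1, X=2, W=1, Y=0) weight 1/192
  (U=0, Z=1, X=2, W=1, Y=2) weight 1/576
  (U=0, Z=1, X=2, W=2, Y=0) weight 1/192
  (U=0, Z=1, X=2, W=2, Y=2) weight 1/576
  (U=0, Z=1, X=2, W=3, Y=0) weight 1/192
  (U=0, Z=1, X=2, W=3, Y=2) weight 1/576
  (U=0, Z=1, X=2, W=4, Y=0) weight 1/192
  (U=0, Z=1, X=2, W=4, Y=2) weight 1/576
  (U=0, Z=2, X=2, W=1, Y=1) weight 1/216
  … 111 more
Group by Y:
  weight(Y=0) = 17/72
  weight(Y=1) = 1/9
  weight(Y=2) = 11/72
Total weight = 17/72 + 1/9 + 11/72 = 1/2
P(Y=0 | obs) = 17/72 / 1/2 = 17/36
P(Y=1 | obs) = 1/9 / 1/2 = 2/9
P(Y=2 | obs) = 11/72 / 1/2 = 11/36

P(Y = 1 | obs) = 2/9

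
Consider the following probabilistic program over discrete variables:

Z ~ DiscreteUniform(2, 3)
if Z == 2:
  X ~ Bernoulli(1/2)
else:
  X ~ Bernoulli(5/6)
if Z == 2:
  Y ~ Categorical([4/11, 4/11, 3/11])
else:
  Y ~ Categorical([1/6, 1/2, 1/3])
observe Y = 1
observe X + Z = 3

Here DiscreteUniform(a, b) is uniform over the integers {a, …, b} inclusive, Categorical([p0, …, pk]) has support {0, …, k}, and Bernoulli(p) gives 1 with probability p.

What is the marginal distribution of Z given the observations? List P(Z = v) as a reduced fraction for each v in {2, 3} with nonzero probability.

Enumerate traces; 2 have nonzero weight after conditioning:
  (Z=2, X=1, Y=1) weight 1/11
  (Z=3, X=0, Y=1) weight 1/24
Group by Z:
  weight(Z=2) = 1/11
  weight(Z=3) = 1/24
Total weight = 1/11 + 1/24 = 35/264
P(Z=2 | obs) = 1/11 / 35/264 = 24/35
P(Z=3 | obs) = 1/24 / 35/264 = 11/35

P(Z=2) = 24/35, P(Z=3) = 11/35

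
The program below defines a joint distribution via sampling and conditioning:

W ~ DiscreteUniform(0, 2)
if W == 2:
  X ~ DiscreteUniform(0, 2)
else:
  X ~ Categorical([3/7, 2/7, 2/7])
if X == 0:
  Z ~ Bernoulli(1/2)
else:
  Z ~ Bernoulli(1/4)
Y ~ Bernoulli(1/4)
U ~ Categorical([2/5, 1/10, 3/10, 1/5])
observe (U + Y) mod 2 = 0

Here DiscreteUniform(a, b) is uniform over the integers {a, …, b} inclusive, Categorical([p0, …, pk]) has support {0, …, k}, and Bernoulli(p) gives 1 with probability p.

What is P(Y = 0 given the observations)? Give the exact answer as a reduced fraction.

Enumerate traces; 72 have nonzero weight after conditioning:
  (W=0, X=0, Z=0, Y=0, U=0) weight 3/140
  (W=0, X=0, Z=0, Y=0, U=2) weight 9/560
  (W=0, X=0, Z=0, Y=1, U=1) weight 1/560
  (W=0, X=0, Z=0, Y=1, U=3) weight 1/280
  (W=0, X=0, Z=1, Y=0, U=0) weight 3/140
  (W=0, X=0, Z=1, Y=0, U=2) weight 9/560
  (W=0, X=0, Z=1, Y=1, U=1) weight 1/560
  (W=0, X=0, Z=1, Y=1, U=3) weight 1/280
  … 64 more
Group by Y:
  weight(Y=0) = 21/40
  weight(Y=1) = 3/40
Total weight = 21/40 + 3/40 = 3/5
P(Y=0 | obs) = 21/40 / 3/5 = 7/8
P(Y=1 | obs) = 3/40 / 3/5 = 1/8

P(Y = 0 | obs) = 7/8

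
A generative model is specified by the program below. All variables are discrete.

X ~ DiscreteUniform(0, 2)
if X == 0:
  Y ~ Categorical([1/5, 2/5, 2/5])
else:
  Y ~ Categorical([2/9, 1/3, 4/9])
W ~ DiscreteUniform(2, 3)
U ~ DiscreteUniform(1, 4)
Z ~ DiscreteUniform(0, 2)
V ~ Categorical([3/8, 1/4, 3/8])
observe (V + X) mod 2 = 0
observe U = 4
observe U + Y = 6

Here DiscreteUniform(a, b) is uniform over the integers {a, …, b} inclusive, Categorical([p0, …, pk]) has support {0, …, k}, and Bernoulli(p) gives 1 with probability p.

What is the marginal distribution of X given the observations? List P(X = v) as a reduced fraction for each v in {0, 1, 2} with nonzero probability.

Enumerate traces; 30 have nonzero weight after conditioning:
  (X=0, Y=2, W=2, U=4, Z=0, V=0) weight 1/480
  (X=0, Y=2, W=2, U=4, Z=0, V=2) weight 1/480
  (X=0, Y=2, W=2, U=4, Z=1, V=0) weight 1/480
  (X=0, Y=2, W=2, U=4, Z=1, V=2) weight 1/480
  (X=0, Y=2, W=2, U=4, Z=2, V=0) weight 1/480
  (X=0, Y=2, W=2, U=4, Z=2, V=2) weight 1/480
  (X=0, Y=2, W=3, U=4, Z=0, V=0) weight 1/480
  (X=0, Y=2, W=3, U=4, Z=0, V=2) weight 1/480
  (X=1, Y=2, W=2, U=4, Z=0, V=1) weight 1/648
  (X=2, Y=2, W=2, U=4, Z=0, V=0) weight 1/432
  … 20 more
Group by X:
  weight(X=0) = 1/40
  weight(X=1) = 1/108
  weight(X=2) = 1/36
Total weight = 1/40 + 1/108 + 1/36 = 67/1080
P(X=0 | obs) = 1/40 / 67/1080 = 27/67
P(X=1 | obs) = 1/108 / 67/1080 = 10/67
P(X=2 | obs) = 1/36 / 67/1080 = 30/67

P(X=0) = 27/67, P(X=1) = 10/67, P(X=2) = 30/67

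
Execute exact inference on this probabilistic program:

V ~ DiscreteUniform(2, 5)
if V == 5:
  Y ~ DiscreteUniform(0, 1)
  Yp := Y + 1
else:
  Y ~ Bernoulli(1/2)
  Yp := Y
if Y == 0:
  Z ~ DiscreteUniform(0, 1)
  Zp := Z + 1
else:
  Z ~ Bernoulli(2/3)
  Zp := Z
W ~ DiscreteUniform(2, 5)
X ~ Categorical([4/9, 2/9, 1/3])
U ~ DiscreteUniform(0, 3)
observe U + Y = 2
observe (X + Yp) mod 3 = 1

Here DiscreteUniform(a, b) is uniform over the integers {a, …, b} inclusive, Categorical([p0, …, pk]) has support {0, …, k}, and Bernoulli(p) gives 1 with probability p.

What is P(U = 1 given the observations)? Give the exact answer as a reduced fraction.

Enumerate traces; 64 have nonzero weight after conditioning:
  (V=2, Y=0, Z=0, W=2, X=1, U=2) weight 1/1152
  (V=2, Y=0, Z=0, W=3, X=1, U=2) weight 1/1152
  (V=2, Y=0, Z=0, W=4, X=1, U=2) weight 1/1152
  (V=2, Y=0, Z=0, W=5, X=1, U=2) weight 1/1152
  (V=2, Y=0, Z=1, W=2, X=1, U=2) weight 1/1152
  (V=2, Y=0, Z=1, W=3, X=1, U=2) weight 1/1152
  (V=2, Y=0, Z=1, W=4, X=1, U=2) weight 1/1152
  (V=2, Y=0, Z=1, W=5, X=1, U=2) weight 1/1152
  (V=2, Y=1, Z=0, W=2, X=0, U=1) weight 1/864
  … 55 more
Group by U:
  weight(U=1) = 5/96
  weight(U=2) = 5/144
Total weight = 5/96 + 5/144 = 25/288
P(U=1 | obs) = 5/96 / 25/288 = 3/5
P(U=2 | obs) = 5/144 / 25/288 = 2/5

P(U = 1 | obs) = 3/5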